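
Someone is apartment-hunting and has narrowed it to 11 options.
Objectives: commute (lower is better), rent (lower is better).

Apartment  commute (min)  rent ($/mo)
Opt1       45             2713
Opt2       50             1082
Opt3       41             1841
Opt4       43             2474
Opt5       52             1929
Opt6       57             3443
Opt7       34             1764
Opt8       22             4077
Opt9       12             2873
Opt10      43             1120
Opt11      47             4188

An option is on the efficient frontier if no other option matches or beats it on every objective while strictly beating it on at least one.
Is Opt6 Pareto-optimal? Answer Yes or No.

Opt1 vs Opt6: commute 45≤57, rent 2713≤3443 — Opt1 is at least as good on every objective and strictly better on at least one, so Opt1 dominates Opt6.

No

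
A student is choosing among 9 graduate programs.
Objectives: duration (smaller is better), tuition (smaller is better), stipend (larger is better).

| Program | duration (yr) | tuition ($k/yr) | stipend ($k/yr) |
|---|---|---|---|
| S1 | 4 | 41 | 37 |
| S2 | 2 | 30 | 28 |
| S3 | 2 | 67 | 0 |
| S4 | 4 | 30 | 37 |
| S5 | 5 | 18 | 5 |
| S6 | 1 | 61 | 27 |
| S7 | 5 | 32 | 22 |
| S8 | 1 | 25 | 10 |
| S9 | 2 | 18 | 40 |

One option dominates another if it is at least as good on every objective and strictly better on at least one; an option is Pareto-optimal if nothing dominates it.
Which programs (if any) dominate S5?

S9: duration 2≤5, tuition 18≤18, stipend 40≥5 — dominates S5.
Others (S1, S2, S3, S4, S6, S7, S8) are each worse than S5 on at least one objective.

S9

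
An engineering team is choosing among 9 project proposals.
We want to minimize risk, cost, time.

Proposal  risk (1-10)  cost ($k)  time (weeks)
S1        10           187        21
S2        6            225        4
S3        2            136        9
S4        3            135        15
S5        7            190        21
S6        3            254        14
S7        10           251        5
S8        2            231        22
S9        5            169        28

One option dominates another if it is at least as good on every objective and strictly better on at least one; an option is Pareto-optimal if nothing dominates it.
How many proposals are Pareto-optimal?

3

S1: dominated by S3 (risk 2≤10, cost 136≤187, time 9≤21).
S2: not dominated (best time).
S3: not dominated.
S4: not dominated (best cost).
S5: dominated by S3 (risk 2≤7, cost 136≤190, time 9≤21).
S6: dominated by S3 (risk 2≤3, cost 136≤254, time 9≤14).
S7: dominated by S2 (risk 6≤10, cost 225≤251, time 4≤5).
S8: dominated by S3 (risk 2≤2, cost 136≤231, time 9≤22).
S9: dominated by S3 (risk 2≤5, cost 136≤169, time 9≤28).
Pareto-optimal: S2, S3, S4 → 3.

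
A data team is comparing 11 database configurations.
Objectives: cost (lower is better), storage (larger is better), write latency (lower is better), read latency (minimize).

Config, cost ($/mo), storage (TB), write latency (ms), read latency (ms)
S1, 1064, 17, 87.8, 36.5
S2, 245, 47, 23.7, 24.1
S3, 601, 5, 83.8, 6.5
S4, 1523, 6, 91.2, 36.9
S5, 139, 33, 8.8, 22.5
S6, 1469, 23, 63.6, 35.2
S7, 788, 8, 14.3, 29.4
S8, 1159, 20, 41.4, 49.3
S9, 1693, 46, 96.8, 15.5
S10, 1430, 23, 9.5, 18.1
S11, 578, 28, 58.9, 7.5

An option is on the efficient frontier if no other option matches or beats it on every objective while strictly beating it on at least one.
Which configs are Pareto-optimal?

S2, S3, S5, S9, S10, S11

S1: dominated by S2 (cost 245≤1064, storage 47≥17, write latency 23.7≤87.8, read latency 24.1≤36.5).
S2: not dominated (best storage).
S3: not dominated (best read latency).
S4: dominated by S1 (cost 1064≤1523, storage 17≥6, write latency 87.8≤91.2, read latency 36.5≤36.9).
S5: not dominated (best cost).
S6: dominated by S2 (cost 245≤1469, storage 47≥23, write latency 23.7≤63.6, read latency 24.1≤35.2).
S7: dominated by S5 (cost 139≤788, storage 33≥8, write latency 8.8≤14.3, read latency 22.5≤29.4).
S8: dominated by S2 (cost 245≤1159, storage 47≥20, write latency 23.7≤41.4, read latency 24.1≤49.3).
S9: not dominated.
S10: not dominated.
S11: not dominated.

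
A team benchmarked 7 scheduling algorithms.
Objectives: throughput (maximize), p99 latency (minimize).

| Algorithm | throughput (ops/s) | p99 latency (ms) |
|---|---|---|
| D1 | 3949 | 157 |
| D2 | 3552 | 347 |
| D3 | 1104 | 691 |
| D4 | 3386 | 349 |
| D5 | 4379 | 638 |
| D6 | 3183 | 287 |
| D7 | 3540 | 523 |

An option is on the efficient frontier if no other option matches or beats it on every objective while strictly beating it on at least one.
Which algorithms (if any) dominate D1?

D2: worse on throughput (3552 vs 3949).
D3: worse on throughput (1104 vs 3949).
D4: worse on throughput (3386 vs 3949).
D5: worse on p99 latency (638 vs 157).
D6: worse on throughput (3183 vs 3949).
D7: worse on throughput (3540 vs 3949).
No option dominates D1.

none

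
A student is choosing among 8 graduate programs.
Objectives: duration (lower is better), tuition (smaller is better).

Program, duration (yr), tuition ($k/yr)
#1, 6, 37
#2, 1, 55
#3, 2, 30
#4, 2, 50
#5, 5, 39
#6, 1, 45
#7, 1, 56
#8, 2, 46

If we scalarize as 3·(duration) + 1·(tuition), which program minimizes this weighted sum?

#1: 3·6 + 1·37 = 55
#2: 3·1 + 1·55 = 58
#3: 3·2 + 1·30 = 36
#4: 3·2 + 1·50 = 56
#5: 3·5 + 1·39 = 54
#6: 3·1 + 1·45 = 48
#7: 3·1 + 1·56 = 59
#8: 3·2 + 1·46 = 52
Lowest: #3 at 36.

#3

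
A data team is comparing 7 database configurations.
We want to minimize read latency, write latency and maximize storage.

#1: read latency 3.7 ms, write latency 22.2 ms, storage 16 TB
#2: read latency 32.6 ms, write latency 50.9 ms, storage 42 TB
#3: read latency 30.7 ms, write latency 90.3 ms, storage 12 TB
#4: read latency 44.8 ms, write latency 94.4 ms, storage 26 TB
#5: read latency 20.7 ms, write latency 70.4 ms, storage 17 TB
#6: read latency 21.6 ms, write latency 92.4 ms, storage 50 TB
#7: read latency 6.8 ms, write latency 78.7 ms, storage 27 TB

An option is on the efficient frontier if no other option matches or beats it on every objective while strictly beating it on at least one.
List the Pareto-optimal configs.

#1: not dominated (best read latency).
#2: not dominated.
#3: dominated by #1 (read latency 3.7≤30.7, write latency 22.2≤90.3, storage 16≥12).
#4: dominated by #2 (read latency 32.6≤44.8, write latency 50.9≤94.4, storage 42≥26).
#5: not dominated.
#6: not dominated (best storage).
#7: not dominated.

#1, #2, #5, #6, #7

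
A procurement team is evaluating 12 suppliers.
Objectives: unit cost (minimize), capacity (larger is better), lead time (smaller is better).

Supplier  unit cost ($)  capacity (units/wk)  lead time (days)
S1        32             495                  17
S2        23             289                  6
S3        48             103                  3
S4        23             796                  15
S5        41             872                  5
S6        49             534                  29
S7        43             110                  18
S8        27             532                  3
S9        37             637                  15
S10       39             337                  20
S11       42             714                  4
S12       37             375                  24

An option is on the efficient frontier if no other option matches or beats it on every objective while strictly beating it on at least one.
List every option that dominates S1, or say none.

S4, S8

S4: unit cost 23≤32, capacity 796≥495, lead time 15≤17 — dominates S1.
S8: unit cost 27≤32, capacity 532≥495, lead time 3≤17 — dominates S1.
Others (S2, S3, S5, S6, S7, S9, S10, S11, S12) are each worse than S1 on at least one objective.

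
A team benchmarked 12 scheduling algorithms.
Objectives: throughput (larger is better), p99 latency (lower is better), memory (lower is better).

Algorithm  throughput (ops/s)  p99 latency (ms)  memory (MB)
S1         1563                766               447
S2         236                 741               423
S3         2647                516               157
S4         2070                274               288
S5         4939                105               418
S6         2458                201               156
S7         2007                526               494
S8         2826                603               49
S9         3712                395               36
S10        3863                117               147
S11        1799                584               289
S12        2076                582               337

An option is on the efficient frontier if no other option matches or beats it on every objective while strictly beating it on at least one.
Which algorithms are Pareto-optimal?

S5, S9, S10

S1: dominated by S3 (throughput 2647≥1563, p99 latency 516≤766, memory 157≤447).
S2: dominated by S3 (throughput 2647≥236, p99 latency 516≤741, memory 157≤423).
S3: dominated by S9 (throughput 3712≥2647, p99 latency 395≤516, memory 36≤157).
S4: dominated by S6 (throughput 2458≥2070, p99 latency 201≤274, memory 156≤288).
S5: not dominated (best throughput).
S6: dominated by S10 (throughput 3863≥2458, p99 latency 117≤201, memory 147≤156).
S7: dominated by S3 (throughput 2647≥2007, p99 latency 516≤526, memory 157≤494).
S8: dominated by S9 (throughput 3712≥2826, p99 latency 395≤603, memory 36≤49).
S9: not dominated (best memory).
S10: not dominated.
S11: dominated by S3 (throughput 2647≥1799, p99 latency 516≤584, memory 157≤289).
S12: dominated by S3 (throughput 2647≥2076, p99 latency 516≤582, memory 157≤337).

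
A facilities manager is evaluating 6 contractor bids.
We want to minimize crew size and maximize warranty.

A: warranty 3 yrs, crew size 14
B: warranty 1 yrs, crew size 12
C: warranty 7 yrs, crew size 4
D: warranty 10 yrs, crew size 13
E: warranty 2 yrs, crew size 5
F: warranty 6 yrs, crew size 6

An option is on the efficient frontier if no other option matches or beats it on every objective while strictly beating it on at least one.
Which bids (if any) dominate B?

C: warranty 7≥1, crew size 4≤12 — dominates B.
E: warranty 2≥1, crew size 5≤12 — dominates B.
F: warranty 6≥1, crew size 6≤12 — dominates B.
Others (A, D) are each worse than B on at least one objective.

C, E, F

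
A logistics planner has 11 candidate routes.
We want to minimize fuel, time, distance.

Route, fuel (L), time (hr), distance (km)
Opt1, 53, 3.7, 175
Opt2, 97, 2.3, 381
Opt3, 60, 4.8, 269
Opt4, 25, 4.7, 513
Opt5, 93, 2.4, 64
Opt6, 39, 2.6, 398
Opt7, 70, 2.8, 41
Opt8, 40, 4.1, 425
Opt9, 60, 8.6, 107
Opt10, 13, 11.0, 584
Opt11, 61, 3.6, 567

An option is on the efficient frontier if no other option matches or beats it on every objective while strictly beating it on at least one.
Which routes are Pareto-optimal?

Opt1, Opt2, Opt4, Opt5, Opt6, Opt7, Opt9, Opt10

Opt1: not dominated.
Opt2: not dominated (best time).
Opt3: dominated by Opt1 (fuel 53≤60, time 3.7≤4.8, distance 175≤269).
Opt4: not dominated.
Opt5: not dominated.
Opt6: not dominated.
Opt7: not dominated (best distance).
Opt8: dominated by Opt6 (fuel 39≤40, time 2.6≤4.1, distance 398≤425).
Opt9: not dominated.
Opt10: not dominated (best fuel).
Opt11: dominated by Opt6 (fuel 39≤61, time 2.6≤3.6, distance 398≤567).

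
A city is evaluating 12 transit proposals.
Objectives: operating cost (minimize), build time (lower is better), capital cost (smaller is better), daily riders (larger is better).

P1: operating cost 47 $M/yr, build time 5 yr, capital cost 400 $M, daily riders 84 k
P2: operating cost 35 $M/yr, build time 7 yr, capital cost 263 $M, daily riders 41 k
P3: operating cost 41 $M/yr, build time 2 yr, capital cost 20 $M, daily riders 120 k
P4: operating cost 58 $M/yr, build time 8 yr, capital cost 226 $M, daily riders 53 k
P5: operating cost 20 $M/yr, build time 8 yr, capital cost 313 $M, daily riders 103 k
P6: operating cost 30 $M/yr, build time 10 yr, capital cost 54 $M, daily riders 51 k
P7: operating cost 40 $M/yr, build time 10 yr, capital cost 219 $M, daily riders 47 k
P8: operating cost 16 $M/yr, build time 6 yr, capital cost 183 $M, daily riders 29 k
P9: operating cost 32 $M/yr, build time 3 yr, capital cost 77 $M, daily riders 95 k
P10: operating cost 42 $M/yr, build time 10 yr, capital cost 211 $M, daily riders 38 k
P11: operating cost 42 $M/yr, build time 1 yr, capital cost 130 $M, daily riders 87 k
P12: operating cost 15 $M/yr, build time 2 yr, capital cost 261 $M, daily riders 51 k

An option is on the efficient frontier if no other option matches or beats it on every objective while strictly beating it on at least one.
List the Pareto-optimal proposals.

P3, P5, P6, P8, P9, P11, P12

P1: dominated by P3 (operating cost 41≤47, build time 2≤5, capital cost 20≤400, daily riders 120≥84).
P2: dominated by P9 (operating cost 32≤35, build time 3≤7, capital cost 77≤263, daily riders 95≥41).
P3: not dominated (best capital cost).
P4: dominated by P3 (operating cost 41≤58, build time 2≤8, capital cost 20≤226, daily riders 120≥53).
P5: not dominated.
P6: not dominated.
P7: dominated by P6 (operating cost 30≤40, build time 10≤10, capital cost 54≤219, daily riders 51≥47).
P8: not dominated.
P9: not dominated.
P10: dominated by P3 (operating cost 41≤42, build time 2≤10, capital cost 20≤211, daily riders 120≥38).
P11: not dominated (best build time).
P12: not dominated (best operating cost).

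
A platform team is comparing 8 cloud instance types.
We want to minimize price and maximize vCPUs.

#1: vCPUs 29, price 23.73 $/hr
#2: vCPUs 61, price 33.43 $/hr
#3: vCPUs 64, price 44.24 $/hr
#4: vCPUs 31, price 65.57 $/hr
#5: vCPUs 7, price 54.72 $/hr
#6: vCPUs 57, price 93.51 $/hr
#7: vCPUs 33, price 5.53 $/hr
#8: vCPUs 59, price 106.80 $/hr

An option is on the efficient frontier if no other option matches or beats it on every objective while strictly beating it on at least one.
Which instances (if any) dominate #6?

#2, #3

#2: vCPUs 61≥57, price 33.43≤93.51 — dominates #6.
#3: vCPUs 64≥57, price 44.24≤93.51 — dominates #6.
Others (#1, #4, #5, #7, #8) are each worse than #6 on at least one objective.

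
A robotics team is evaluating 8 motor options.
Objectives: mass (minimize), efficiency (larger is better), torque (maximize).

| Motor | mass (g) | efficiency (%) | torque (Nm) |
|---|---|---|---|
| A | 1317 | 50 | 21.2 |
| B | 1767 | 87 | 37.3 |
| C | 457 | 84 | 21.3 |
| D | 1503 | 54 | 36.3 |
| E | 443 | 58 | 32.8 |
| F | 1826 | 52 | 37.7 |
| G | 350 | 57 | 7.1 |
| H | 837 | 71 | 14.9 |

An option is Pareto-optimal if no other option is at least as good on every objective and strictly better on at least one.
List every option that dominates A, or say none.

C: mass 457≤1317, efficiency 84≥50, torque 21.3≥21.2 — dominates A.
E: mass 443≤1317, efficiency 58≥50, torque 32.8≥21.2 — dominates A.
Others (B, D, F, G, H) are each worse than A on at least one objective.

C, E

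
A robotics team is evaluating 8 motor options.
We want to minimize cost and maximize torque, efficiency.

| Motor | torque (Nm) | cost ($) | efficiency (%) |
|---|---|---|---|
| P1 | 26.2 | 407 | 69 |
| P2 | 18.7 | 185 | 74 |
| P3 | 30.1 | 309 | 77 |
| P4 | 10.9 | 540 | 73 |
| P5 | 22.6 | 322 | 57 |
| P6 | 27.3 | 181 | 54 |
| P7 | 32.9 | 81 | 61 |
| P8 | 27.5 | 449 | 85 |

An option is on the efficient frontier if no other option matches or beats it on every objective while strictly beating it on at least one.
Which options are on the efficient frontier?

P1: dominated by P3 (torque 30.1≥26.2, cost 309≤407, efficiency 77≥69).
P2: not dominated.
P3: not dominated.
P4: dominated by P2 (torque 18.7≥10.9, cost 185≤540, efficiency 74≥73).
P5: dominated by P3 (torque 30.1≥22.6, cost 309≤322, efficiency 77≥57).
P6: dominated by P7 (torque 32.9≥27.3, cost 81≤181, efficiency 61≥54).
P7: not dominated (best torque).
P8: not dominated (best efficiency).

P2, P3, P7, P8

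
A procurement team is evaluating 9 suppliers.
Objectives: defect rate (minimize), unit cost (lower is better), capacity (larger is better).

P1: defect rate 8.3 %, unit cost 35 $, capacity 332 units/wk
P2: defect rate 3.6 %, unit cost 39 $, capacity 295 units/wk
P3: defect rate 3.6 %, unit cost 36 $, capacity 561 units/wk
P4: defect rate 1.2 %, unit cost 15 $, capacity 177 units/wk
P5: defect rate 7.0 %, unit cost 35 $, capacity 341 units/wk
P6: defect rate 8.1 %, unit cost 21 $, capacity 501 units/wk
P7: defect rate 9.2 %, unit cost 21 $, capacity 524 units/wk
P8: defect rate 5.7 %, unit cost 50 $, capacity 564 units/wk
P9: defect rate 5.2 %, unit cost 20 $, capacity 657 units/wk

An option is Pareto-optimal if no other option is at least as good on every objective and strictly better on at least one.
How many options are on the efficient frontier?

3

P1: dominated by P5 (defect rate 7.0≤8.3, unit cost 35≤35, capacity 341≥332).
P2: dominated by P3 (defect rate 3.6≤3.6, unit cost 36≤39, capacity 561≥295).
P3: not dominated.
P4: not dominated (best defect rate).
P5: dominated by P9 (defect rate 5.2≤7.0, unit cost 20≤35, capacity 657≥341).
P6: dominated by P9 (defect rate 5.2≤8.1, unit cost 20≤21, capacity 657≥501).
P7: dominated by P9 (defect rate 5.2≤9.2, unit cost 20≤21, capacity 657≥524).
P8: dominated by P9 (defect rate 5.2≤5.7, unit cost 20≤50, capacity 657≥564).
P9: not dominated (best capacity).
Pareto-optimal: P3, P4, P9 → 3.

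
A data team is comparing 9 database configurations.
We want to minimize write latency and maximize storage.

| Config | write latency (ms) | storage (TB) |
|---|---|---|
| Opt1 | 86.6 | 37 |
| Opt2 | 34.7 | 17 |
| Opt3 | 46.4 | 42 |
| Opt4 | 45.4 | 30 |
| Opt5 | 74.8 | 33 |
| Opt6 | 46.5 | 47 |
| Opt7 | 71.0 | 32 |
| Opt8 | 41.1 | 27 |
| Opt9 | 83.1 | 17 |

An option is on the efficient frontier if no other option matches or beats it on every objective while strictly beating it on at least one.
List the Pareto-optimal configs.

Opt1: dominated by Opt3 (write latency 46.4≤86.6, storage 42≥37).
Opt2: not dominated (best write latency).
Opt3: not dominated.
Opt4: not dominated.
Opt5: dominated by Opt3 (write latency 46.4≤74.8, storage 42≥33).
Opt6: not dominated (best storage).
Opt7: dominated by Opt3 (write latency 46.4≤71.0, storage 42≥32).
Opt8: not dominated.
Opt9: dominated by Opt2 (write latency 34.7≤83.1, storage 17≥17).

Opt2, Opt3, Opt4, Opt6, Opt8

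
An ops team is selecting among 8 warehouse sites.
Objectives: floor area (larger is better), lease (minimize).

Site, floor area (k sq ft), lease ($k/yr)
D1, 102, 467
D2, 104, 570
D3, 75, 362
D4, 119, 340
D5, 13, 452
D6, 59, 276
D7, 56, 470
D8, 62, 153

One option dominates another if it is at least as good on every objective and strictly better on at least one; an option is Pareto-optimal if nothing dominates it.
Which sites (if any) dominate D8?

D1: worse on lease (467 vs 153).
D2: worse on lease (570 vs 153).
D3: worse on lease (362 vs 153).
D4: worse on lease (340 vs 153).
D5: worse on floor area (13 vs 62).
D6: worse on floor area (59 vs 62).
D7: worse on floor area (56 vs 62).
No option dominates D8.

none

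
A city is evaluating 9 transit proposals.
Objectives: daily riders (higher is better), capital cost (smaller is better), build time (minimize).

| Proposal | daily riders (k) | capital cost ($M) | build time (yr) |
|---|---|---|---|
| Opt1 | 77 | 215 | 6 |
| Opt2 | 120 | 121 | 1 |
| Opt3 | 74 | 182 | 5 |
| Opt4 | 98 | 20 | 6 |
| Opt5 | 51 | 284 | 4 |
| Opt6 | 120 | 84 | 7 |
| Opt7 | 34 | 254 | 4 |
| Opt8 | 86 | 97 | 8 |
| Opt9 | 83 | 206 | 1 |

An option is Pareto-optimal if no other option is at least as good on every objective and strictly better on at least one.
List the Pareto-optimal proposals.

Opt1: dominated by Opt2 (daily riders 120≥77, capital cost 121≤215, build time 1≤6).
Opt2: not dominated.
Opt3: dominated by Opt2 (daily riders 120≥74, capital cost 121≤182, build time 1≤5).
Opt4: not dominated (best capital cost).
Opt5: dominated by Opt2 (daily riders 120≥51, capital cost 121≤284, build time 1≤4).
Opt6: not dominated.
Opt7: dominated by Opt2 (daily riders 120≥34, capital cost 121≤254, build time 1≤4).
Opt8: dominated by Opt4 (daily riders 98≥86, capital cost 20≤97, build time 6≤8).
Opt9: dominated by Opt2 (daily riders 120≥83, capital cost 121≤206, build time 1≤1).

Opt2, Opt4, Opt6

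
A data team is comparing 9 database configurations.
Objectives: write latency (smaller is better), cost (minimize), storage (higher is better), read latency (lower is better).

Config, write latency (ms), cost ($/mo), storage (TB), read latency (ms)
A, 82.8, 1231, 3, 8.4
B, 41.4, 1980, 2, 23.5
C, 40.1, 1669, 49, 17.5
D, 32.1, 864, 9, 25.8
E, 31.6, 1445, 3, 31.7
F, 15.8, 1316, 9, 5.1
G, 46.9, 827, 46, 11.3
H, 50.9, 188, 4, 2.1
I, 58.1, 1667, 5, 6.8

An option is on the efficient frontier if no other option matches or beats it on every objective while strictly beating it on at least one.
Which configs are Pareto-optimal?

A: dominated by H (write latency 50.9≤82.8, cost 188≤1231, storage 4≥3, read latency 2.1≤8.4).
B: dominated by C (write latency 40.1≤41.4, cost 1669≤1980, storage 49≥2, read latency 17.5≤23.5).
C: not dominated (best storage).
D: not dominated.
E: dominated by F (write latency 15.8≤31.6, cost 1316≤1445, storage 9≥3, read latency 5.1≤31.7).
F: not dominated (best write latency).
G: not dominated.
H: not dominated (best cost).
I: dominated by F (write latency 15.8≤58.1, cost 1316≤1667, storage 9≥5, read latency 5.1≤6.8).

C, D, F, G, H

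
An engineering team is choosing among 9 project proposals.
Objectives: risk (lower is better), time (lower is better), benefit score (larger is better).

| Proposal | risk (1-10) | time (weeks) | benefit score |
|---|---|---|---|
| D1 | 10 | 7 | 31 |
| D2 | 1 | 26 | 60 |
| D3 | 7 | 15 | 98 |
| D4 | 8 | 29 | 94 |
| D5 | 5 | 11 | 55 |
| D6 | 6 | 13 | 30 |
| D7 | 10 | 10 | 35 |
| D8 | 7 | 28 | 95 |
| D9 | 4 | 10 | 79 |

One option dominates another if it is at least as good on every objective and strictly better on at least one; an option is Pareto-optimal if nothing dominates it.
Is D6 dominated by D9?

D9 vs D6: risk 4≤6, time 10≤13, benefit score 79≥30 — D9 is at least as good on every objective with at least one strict improvement.

Yes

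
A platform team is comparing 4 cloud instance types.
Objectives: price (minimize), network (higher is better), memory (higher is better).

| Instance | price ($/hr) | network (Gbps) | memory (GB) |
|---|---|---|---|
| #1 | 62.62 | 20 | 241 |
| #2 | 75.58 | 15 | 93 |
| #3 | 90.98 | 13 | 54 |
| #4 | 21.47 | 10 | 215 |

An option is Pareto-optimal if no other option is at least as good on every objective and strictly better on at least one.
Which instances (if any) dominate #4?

#1: worse on price (62.62 vs 21.47).
#2: worse on price (75.58 vs 21.47).
#3: worse on price (90.98 vs 21.47).
No option dominates #4.

none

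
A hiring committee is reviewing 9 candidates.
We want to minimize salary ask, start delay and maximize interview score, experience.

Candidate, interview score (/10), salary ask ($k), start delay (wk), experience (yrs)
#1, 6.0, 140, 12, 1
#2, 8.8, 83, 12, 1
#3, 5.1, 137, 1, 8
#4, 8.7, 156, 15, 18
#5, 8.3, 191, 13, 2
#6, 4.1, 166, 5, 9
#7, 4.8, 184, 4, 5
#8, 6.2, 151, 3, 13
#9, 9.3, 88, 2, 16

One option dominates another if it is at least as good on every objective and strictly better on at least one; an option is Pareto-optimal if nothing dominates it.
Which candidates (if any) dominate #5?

#9: interview score 9.3≥8.3, salary ask 88≤191, start delay 2≤13, experience 16≥2 — dominates #5.
Others (#1, #2, #3, #4, #6, #7, #8) are each worse than #5 on at least one objective.

#9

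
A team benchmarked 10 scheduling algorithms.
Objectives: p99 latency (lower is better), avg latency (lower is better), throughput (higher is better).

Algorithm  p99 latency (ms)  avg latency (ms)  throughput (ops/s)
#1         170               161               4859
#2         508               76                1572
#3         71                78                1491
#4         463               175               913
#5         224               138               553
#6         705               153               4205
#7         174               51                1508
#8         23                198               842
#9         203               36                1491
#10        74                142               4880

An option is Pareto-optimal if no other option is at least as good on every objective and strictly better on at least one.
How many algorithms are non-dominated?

6

#1: dominated by #10 (p99 latency 74≤170, avg latency 142≤161, throughput 4880≥4859).
#2: not dominated.
#3: not dominated.
#4: dominated by #1 (p99 latency 170≤463, avg latency 161≤175, throughput 4859≥913).
#5: dominated by #3 (p99 latency 71≤224, avg latency 78≤138, throughput 1491≥553).
#6: dominated by #10 (p99 latency 74≤705, avg latency 142≤153, throughput 4880≥4205).
#7: not dominated.
#8: not dominated (best p99 latency).
#9: not dominated (best avg latency).
#10: not dominated (best throughput).
Pareto-optimal: #2, #3, #7, #8, #9, #10 → 6.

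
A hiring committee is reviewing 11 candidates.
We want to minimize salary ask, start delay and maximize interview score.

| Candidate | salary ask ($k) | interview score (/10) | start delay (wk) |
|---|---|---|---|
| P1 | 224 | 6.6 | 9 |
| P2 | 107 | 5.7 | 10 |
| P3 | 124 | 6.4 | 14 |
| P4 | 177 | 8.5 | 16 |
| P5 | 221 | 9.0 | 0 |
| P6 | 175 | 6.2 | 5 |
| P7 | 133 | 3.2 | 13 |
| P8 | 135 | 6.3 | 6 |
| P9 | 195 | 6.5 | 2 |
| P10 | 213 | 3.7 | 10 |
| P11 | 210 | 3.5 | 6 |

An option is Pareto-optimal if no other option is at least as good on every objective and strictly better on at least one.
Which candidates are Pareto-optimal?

P1: dominated by P5 (salary ask 221≤224, interview score 9.0≥6.6, start delay 0≤9).
P2: not dominated (best salary ask).
P3: not dominated.
P4: not dominated.
P5: not dominated (best interview score).
P6: not dominated.
P7: dominated by P2 (salary ask 107≤133, interview score 5.7≥3.2, start delay 10≤13).
P8: not dominated.
P9: not dominated.
P10: dominated by P2 (salary ask 107≤213, interview score 5.7≥3.7, start delay 10≤10).
P11: dominated by P6 (salary ask 175≤210, interview score 6.2≥3.5, start delay 5≤6).

P2, P3, P4, P5, P6, P8, P9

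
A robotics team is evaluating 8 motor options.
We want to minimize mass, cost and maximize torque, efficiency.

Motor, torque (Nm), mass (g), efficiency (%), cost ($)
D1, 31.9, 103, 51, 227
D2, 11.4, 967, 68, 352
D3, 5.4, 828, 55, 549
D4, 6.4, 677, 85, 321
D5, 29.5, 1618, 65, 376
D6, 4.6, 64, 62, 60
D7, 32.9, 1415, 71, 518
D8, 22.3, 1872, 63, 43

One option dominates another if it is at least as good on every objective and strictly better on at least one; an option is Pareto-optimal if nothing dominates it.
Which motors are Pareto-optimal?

D1, D2, D4, D5, D6, D7, D8

D1: not dominated.
D2: not dominated.
D3: dominated by D4 (torque 6.4≥5.4, mass 677≤828, efficiency 85≥55, cost 321≤549).
D4: not dominated (best efficiency).
D5: not dominated.
D6: not dominated (best mass).
D7: not dominated (best torque).
D8: not dominated (best cost).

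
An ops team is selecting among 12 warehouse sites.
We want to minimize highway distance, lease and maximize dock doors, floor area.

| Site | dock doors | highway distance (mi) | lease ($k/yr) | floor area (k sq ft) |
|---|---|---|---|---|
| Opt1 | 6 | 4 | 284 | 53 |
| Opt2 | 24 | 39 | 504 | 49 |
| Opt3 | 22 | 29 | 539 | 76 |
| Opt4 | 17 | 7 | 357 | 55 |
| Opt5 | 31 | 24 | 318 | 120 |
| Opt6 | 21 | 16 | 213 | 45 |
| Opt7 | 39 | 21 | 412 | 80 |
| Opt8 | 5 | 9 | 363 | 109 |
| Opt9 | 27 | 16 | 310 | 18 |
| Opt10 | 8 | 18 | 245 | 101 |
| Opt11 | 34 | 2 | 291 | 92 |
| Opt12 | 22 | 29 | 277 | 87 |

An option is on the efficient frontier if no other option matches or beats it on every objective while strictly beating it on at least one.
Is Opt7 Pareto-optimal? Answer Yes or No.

Opt1: worse on dock doors (6 vs 39).
Opt2: worse on dock doors (24 vs 39).
Opt3: worse on dock doors (22 vs 39).
Opt4: worse on dock doors (17 vs 39).
Opt5: worse on dock doors (31 vs 39).
Opt6: worse on dock doors (21 vs 39).
Opt8: worse on dock doors (5 vs 39).
Opt9: worse on dock doors (27 vs 39).
Opt10: worse on dock doors (8 vs 39).
Opt11: worse on dock doors (34 vs 39).
Opt12: worse on dock doors (22 vs 39).
No option is at least as good as Opt7 on every objective and strictly better on one.

Yes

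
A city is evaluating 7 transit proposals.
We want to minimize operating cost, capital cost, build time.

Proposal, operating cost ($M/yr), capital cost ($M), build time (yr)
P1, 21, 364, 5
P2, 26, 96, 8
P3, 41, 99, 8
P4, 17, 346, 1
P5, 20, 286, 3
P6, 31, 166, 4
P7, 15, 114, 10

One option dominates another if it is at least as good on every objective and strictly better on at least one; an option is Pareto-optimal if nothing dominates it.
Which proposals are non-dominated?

P2, P4, P5, P6, P7

P1: dominated by P4 (operating cost 17≤21, capital cost 346≤364, build time 1≤5).
P2: not dominated (best capital cost).
P3: dominated by P2 (operating cost 26≤41, capital cost 96≤99, build time 8≤8).
P4: not dominated (best build time).
P5: not dominated.
P6: not dominated.
P7: not dominated (best operating cost).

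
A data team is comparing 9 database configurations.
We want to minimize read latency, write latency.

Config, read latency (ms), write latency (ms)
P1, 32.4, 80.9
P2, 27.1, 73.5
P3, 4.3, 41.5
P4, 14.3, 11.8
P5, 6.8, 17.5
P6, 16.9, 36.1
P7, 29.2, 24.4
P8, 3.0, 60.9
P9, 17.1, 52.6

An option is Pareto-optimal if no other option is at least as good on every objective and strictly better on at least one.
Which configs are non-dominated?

P3, P4, P5, P8

P1: dominated by P2 (read latency 27.1≤32.4, write latency 73.5≤80.9).
P2: dominated by P3 (read latency 4.3≤27.1, write latency 41.5≤73.5).
P3: not dominated.
P4: not dominated (best write latency).
P5: not dominated.
P6: dominated by P4 (read latency 14.3≤16.9, write latency 11.8≤36.1).
P7: dominated by P4 (read latency 14.3≤29.2, write latency 11.8≤24.4).
P8: not dominated (best read latency).
P9: dominated by P3 (read latency 4.3≤17.1, write latency 41.5≤52.6).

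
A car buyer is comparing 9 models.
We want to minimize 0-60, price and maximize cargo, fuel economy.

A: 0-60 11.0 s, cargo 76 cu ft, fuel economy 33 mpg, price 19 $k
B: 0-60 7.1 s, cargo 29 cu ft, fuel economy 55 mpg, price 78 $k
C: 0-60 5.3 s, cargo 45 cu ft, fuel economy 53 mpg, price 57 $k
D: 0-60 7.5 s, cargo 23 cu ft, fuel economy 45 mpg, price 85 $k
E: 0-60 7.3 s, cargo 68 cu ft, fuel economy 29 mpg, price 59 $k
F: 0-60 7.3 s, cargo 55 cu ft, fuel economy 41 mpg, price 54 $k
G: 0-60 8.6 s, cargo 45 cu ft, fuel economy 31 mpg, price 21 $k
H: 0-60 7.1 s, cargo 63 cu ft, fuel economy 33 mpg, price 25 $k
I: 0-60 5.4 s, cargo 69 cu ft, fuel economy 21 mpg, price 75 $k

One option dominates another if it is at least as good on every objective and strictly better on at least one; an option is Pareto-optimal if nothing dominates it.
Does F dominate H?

F vs H: F is worse on 0-60 (7.3 vs 7.1), so it does not dominate H.

No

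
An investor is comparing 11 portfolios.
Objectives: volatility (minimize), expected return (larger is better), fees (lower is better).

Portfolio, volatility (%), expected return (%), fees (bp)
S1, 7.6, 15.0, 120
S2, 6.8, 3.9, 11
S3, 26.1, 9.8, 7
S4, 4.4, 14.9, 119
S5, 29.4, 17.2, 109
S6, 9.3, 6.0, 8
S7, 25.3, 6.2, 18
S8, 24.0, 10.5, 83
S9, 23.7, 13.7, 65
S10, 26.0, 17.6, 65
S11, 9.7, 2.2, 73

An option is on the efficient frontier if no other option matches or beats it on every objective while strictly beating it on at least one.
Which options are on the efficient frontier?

S1, S2, S3, S4, S6, S7, S9, S10

S1: not dominated.
S2: not dominated.
S3: not dominated (best fees).
S4: not dominated (best volatility).
S5: dominated by S10 (volatility 26.0≤29.4, expected return 17.6≥17.2, fees 65≤109).
S6: not dominated.
S7: not dominated.
S8: dominated by S9 (volatility 23.7≤24.0, expected return 13.7≥10.5, fees 65≤83).
S9: not dominated.
S10: not dominated (best expected return).
S11: dominated by S2 (volatility 6.8≤9.7, expected return 3.9≥2.2, fees 11≤73).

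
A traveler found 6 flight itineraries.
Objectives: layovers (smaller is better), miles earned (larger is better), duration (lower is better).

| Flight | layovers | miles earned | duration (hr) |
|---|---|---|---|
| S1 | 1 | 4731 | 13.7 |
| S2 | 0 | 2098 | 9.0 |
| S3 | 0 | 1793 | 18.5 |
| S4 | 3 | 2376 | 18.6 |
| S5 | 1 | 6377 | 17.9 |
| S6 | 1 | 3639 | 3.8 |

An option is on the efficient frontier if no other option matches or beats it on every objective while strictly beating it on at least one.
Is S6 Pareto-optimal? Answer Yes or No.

Yes

S1: worse on duration (13.7 vs 3.8).
S2: worse on miles earned (2098 vs 3639).
S3: worse on miles earned (1793 vs 3639).
S4: worse on layovers (3 vs 1).
S5: worse on duration (17.9 vs 3.8).
No option is at least as good as S6 on every objective and strictly better on one.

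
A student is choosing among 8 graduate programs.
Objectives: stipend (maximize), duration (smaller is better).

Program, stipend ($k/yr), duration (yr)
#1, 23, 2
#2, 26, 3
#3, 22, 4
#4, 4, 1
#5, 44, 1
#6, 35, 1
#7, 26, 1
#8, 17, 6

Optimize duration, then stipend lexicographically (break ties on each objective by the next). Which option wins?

First minimize duration: best is 1, kept {#4, #5, #6, #7}.
Then maximize stipend: best is 44, kept {#5}.

#5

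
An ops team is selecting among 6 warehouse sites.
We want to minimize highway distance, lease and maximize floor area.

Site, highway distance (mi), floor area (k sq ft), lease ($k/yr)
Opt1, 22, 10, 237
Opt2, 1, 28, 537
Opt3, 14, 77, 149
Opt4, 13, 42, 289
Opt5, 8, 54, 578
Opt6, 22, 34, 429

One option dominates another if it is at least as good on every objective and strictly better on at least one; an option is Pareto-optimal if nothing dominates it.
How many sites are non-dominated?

Opt1: dominated by Opt3 (highway distance 14≤22, floor area 77≥10, lease 149≤237).
Opt2: not dominated (best highway distance).
Opt3: not dominated (best floor area).
Opt4: not dominated.
Opt5: not dominated.
Opt6: dominated by Opt3 (highway distance 14≤22, floor area 77≥34, lease 149≤429).
Pareto-optimal: Opt2, Opt3, Opt4, Opt5 → 4.

4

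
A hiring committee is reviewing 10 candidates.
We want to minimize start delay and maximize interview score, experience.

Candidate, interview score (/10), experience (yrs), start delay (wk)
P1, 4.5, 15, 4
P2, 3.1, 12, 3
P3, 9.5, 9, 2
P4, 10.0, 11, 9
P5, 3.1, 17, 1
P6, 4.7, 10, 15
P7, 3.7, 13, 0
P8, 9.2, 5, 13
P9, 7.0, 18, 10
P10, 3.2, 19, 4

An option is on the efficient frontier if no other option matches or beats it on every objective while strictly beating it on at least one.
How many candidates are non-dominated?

7

P1: not dominated.
P2: dominated by P5 (interview score 3.1≥3.1, experience 17≥12, start delay 1≤3).
P3: not dominated.
P4: not dominated (best interview score).
P5: not dominated.
P6: dominated by P4 (interview score 10.0≥4.7, experience 11≥10, start delay 9≤15).
P7: not dominated (best start delay).
P8: dominated by P3 (interview score 9.5≥9.2, experience 9≥5, start delay 2≤13).
P9: not dominated.
P10: not dominated (best experience).
Pareto-optimal: P1, P3, P4, P5, P7, P9, P10 → 7.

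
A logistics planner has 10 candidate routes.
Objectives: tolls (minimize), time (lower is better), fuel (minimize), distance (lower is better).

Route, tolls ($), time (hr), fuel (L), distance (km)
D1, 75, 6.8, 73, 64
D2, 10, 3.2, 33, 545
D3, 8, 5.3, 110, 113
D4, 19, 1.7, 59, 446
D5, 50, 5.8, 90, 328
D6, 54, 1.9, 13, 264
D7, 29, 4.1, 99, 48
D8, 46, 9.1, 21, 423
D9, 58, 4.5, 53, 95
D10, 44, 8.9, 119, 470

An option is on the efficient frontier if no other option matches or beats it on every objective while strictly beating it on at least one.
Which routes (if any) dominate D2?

D1: worse on tolls (75 vs 10).
D3: worse on time (5.3 vs 3.2).
D4: worse on tolls (19 vs 10).
D5: worse on tolls (50 vs 10).
D6: worse on tolls (54 vs 10).
D7: worse on tolls (29 vs 10).
D8: worse on tolls (46 vs 10).
D9: worse on tolls (58 vs 10).
D10: worse on tolls (44 vs 10).
No option dominates D2.

none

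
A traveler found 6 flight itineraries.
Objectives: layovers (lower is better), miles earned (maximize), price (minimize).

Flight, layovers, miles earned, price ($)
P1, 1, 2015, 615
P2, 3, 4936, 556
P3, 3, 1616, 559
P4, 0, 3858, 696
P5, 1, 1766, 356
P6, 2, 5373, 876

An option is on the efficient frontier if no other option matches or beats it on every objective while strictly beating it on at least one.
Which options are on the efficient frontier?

P1: not dominated.
P2: not dominated.
P3: dominated by P2 (layovers 3≤3, miles earned 4936≥1616, price 556≤559).
P4: not dominated (best layovers).
P5: not dominated (best price).
P6: not dominated (best miles earned).

P1, P2, P4, P5, P6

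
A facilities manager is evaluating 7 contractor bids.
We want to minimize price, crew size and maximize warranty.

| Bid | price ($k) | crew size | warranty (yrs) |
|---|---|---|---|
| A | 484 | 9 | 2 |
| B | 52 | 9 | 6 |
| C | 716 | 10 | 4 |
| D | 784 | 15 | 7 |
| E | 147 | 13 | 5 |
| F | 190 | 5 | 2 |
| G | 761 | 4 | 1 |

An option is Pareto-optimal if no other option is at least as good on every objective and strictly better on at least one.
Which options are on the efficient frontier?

A: dominated by B (price 52≤484, crew size 9≤9, warranty 6≥2).
B: not dominated (best price).
C: dominated by B (price 52≤716, crew size 9≤10, warranty 6≥4).
D: not dominated (best warranty).
E: dominated by B (price 52≤147, crew size 9≤13, warranty 6≥5).
F: not dominated.
G: not dominated (best crew size).

B, D, F, G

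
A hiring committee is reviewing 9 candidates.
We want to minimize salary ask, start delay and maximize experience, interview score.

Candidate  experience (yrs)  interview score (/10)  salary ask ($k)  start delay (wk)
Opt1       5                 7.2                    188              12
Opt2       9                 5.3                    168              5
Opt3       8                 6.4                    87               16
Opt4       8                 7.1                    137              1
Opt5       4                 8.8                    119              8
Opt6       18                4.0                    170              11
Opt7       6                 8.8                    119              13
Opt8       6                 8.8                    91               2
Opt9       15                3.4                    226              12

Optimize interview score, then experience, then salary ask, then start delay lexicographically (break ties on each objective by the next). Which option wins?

First maximize interview score: best is 8.8, kept {Opt5, Opt7, Opt8}.
Then maximize experience: best is 6, kept {Opt7, Opt8}.
Then minimize salary ask: best is 91, kept {Opt8}.

Opt8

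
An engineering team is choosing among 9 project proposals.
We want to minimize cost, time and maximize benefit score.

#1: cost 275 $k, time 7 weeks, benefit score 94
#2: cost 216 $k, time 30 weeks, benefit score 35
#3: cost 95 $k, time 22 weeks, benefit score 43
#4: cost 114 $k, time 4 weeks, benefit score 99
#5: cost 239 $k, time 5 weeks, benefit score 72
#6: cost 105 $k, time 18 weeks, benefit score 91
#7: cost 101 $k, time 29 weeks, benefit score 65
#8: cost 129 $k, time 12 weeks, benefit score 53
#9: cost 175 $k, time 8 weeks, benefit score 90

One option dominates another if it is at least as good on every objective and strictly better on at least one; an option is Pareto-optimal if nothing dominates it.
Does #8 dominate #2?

Yes

#8 vs #2: cost 129≤216, time 12≤30, benefit score 53≥35 — #8 is at least as good on every objective with at least one strict improvement.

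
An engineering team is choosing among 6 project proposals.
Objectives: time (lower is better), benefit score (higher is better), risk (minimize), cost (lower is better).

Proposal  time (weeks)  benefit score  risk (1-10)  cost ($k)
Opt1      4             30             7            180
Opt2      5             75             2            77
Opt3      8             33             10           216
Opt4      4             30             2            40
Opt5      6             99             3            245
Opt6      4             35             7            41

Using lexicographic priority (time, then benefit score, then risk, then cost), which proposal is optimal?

Opt6

First minimize time: best is 4, kept {Opt1, Opt4, Opt6}.
Then maximize benefit score: best is 35, kept {Opt6}.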